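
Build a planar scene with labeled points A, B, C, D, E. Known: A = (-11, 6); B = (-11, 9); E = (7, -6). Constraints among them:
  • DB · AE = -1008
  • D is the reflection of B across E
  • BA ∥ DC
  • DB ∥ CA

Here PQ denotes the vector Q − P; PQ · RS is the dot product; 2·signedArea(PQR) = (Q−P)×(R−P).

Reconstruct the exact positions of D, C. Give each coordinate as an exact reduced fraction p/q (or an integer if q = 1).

C = (25, -24)
D = (25, -21)

1. D_x = 25  [D is the reflection of B across E]
2. D_y = -21  [D is the reflection of B across E]
   → D = (25, -21)
3. C_x = 25  [DB ∥ CA ∩ BA ∥ DC]
4. C_y = -24  [DB ∥ CA ∩ BA ∥ DC]
   → C = (25, -24)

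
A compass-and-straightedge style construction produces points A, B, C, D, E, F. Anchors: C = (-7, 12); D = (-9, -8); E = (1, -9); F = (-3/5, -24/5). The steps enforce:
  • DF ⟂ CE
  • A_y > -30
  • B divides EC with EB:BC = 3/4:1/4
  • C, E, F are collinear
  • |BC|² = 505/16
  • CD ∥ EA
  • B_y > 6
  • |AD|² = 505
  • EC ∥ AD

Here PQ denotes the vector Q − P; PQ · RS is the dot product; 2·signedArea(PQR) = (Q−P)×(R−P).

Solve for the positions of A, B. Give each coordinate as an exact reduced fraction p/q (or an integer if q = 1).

1. A_x = -1  [EC ∥ AD ∩ CD ∥ EA]
2. A_y = -29  [EC ∥ AD ∩ CD ∥ EA]
   → A = (-1, -29)
3. B_x = -5  [B divides EC with EB:BC = 3/4:1/4]
4. B_y = 27/4  [B divides EC with EB:BC = 3/4:1/4]
   → B = (-5, 27/4)

A = (-1, -29)
B = (-5, 27/4)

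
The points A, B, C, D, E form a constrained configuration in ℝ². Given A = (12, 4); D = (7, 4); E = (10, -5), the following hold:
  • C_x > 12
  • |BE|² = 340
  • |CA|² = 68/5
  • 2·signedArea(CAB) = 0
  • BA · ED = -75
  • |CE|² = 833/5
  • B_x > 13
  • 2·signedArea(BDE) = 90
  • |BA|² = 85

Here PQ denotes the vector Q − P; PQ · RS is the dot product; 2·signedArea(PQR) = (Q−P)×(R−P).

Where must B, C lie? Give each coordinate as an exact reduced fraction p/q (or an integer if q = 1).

B = (14, 13)
C = (64/5, 38/5)

1. B_x = 14  [BA · ED = -75 ∩ 2·signedArea(BDE) = 90]
2. B_y = 13  [BA · ED = -75 ∩ 2·signedArea(BDE) = 90]
   → B = (14, 13)
3. C_x = 64/5  [line -9·x + 2·y + 100 = 0 ∩ |CE|² = 833/5]
4. C_y = 38/5  [line -9·x + 2·y + 100 = 0 ∩ |CE|² = 833/5]
   → C = (64/5, 38/5)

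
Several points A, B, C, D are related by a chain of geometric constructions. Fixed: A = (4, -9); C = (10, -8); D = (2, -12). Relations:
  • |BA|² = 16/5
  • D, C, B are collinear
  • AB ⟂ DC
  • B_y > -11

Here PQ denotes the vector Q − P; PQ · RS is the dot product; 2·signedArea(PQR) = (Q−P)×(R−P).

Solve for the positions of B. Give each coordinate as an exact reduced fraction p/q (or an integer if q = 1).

B = (24/5, -53/5)

1. B_x = 24/5  [D, C, B are collinear ∩ AB ⟂ DC]
2. B_y = -53/5  [D, C, B are collinear ∩ AB ⟂ DC]
   → B = (24/5, -53/5)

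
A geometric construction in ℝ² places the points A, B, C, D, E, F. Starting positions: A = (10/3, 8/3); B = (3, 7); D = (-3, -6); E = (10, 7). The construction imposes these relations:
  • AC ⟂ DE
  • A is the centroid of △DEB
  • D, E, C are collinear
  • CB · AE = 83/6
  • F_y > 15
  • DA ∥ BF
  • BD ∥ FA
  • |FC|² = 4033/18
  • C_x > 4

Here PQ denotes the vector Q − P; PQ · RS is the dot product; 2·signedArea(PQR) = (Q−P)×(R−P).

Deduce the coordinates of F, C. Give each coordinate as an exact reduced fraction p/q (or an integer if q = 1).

C = (9/2, 3/2)
F = (28/3, 47/3)

1. F_x = 28/3  [BD ∥ FA ∩ DA ∥ BF]
2. F_y = 47/3  [BD ∥ FA ∩ DA ∥ BF]
   → F = (28/3, 47/3)
3. C_x = 9/2  [D, E, C are collinear ∩ AC ⟂ DE]
4. C_y = 3/2  [D, E, C are collinear ∩ AC ⟂ DE]
   → C = (9/2, 3/2)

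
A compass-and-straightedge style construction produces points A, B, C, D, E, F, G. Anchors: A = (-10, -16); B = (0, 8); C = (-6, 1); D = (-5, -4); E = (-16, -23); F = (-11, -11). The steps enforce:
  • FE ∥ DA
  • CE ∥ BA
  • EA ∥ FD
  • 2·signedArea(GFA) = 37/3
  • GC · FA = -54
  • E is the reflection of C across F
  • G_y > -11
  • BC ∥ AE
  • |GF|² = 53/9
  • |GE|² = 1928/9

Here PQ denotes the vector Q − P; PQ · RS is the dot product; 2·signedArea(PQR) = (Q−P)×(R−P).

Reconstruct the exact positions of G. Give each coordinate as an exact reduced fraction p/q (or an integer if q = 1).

1. G_x = -26/3  [GC · FA = -54 ∩ 2·signedArea(GFA) = 37/3]
2. G_y = -31/3  [GC · FA = -54 ∩ 2·signedArea(GFA) = 37/3]
   → G = (-26/3, -31/3)

G = (-26/3, -31/3)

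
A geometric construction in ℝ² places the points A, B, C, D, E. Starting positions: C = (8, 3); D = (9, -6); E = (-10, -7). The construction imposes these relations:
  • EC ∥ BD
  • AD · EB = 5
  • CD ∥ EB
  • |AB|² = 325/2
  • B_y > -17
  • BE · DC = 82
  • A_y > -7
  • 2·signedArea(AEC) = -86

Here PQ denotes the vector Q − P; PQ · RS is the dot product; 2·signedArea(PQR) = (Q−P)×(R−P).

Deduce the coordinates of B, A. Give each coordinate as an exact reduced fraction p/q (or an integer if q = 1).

1. B_x = -9  [EC ∥ BD ∩ CD ∥ EB]
2. B_y = -16  [EC ∥ BD ∩ CD ∥ EB]
   → B = (-9, -16)
3. A_x = -1/2  [2·signedArea(AEC) = -86 ∩ AD · EB = 5]
4. A_y = -13/2  [2·signedArea(AEC) = -86 ∩ AD · EB = 5]
   → A = (-1/2, -13/2)

A = (-1/2, -13/2)
B = (-9, -16)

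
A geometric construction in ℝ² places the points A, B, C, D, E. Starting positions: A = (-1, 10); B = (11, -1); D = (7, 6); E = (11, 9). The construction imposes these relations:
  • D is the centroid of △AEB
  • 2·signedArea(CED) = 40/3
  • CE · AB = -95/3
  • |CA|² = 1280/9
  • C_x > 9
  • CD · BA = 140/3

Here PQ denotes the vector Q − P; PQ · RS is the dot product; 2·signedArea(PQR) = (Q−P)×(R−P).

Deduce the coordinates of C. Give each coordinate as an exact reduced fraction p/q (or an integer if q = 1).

C = (29/3, 14/3)

1. C_x = 29/3  [2·signedArea(CED) = 40/3 ∩ CD · BA = 140/3]
2. C_y = 14/3  [2·signedArea(CED) = 40/3 ∩ CD · BA = 140/3]
   → C = (29/3, 14/3)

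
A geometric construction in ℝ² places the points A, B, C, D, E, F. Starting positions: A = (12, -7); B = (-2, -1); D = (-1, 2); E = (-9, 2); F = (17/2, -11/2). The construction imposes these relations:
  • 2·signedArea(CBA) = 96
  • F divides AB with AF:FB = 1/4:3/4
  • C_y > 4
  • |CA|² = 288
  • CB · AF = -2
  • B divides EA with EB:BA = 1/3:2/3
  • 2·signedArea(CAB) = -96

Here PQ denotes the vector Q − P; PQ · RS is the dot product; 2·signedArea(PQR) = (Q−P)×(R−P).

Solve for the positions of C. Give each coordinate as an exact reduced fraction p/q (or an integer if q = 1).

1. C_x = 0  [2·signedArea(CBA) = 96 ∩ CB · AF = -2]
2. C_y = 5  [2·signedArea(CBA) = 96 ∩ CB · AF = -2]
   → C = (0, 5)

C = (0, 5)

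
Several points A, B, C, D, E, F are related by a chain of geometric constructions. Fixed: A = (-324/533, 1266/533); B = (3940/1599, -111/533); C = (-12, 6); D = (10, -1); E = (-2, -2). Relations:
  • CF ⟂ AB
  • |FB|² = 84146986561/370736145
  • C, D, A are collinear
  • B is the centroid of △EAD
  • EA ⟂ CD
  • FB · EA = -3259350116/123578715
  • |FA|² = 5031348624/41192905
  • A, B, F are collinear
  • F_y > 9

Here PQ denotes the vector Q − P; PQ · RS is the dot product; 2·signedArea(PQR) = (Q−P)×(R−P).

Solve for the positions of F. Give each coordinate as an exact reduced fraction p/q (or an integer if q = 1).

F = (-373458324/41192905, 390862902/41192905)

1. F_x = -373458324/41192905  [A, B, F are collinear ∩ CF ⟂ AB]
2. F_y = 390862902/41192905  [A, B, F are collinear ∩ CF ⟂ AB]
   → F = (-373458324/41192905, 390862902/41192905)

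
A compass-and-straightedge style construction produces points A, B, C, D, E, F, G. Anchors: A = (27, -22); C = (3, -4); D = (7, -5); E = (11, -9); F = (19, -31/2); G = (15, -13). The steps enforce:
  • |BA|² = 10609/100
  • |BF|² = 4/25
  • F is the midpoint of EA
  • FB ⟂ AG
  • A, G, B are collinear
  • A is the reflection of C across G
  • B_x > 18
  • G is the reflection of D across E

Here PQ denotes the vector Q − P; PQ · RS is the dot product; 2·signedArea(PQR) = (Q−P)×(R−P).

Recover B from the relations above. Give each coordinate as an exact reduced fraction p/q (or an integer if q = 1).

1. B_x = 469/25  [A, G, B are collinear ∩ FB ⟂ AG]
2. B_y = -791/50  [A, G, B are collinear ∩ FB ⟂ AG]
   → B = (469/25, -791/50)

B = (469/25, -791/50)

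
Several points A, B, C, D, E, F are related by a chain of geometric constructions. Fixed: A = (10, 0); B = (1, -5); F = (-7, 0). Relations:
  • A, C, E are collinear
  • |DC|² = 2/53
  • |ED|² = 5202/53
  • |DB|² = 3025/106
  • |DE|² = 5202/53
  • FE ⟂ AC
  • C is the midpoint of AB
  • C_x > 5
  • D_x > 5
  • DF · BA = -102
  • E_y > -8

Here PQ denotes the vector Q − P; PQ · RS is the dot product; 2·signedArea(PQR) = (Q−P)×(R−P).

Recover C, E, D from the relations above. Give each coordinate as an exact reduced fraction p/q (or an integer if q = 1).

1. C_x = 11/2  [C is the midpoint of AB]
2. C_y = -5/2  [C is the midpoint of AB]
   → C = (11/2, -5/2)
3. E_x = -317/106  [A, C, E are collinear ∩ FE ⟂ AC]
4. E_y = -765/106  [A, C, E are collinear ∩ FE ⟂ AC]
   → E = (-317/106, -765/106)
5. D_x = 601/106  [line -9·x + -5·y + 39 = 0 ∩ |DC|² = 2/53]
6. D_y = -255/106  [line -9·x + -5·y + 39 = 0 ∩ |DC|² = 2/53]
   → D = (601/106, -255/106)

C = (11/2, -5/2)
D = (601/106, -255/106)
E = (-317/106, -765/106)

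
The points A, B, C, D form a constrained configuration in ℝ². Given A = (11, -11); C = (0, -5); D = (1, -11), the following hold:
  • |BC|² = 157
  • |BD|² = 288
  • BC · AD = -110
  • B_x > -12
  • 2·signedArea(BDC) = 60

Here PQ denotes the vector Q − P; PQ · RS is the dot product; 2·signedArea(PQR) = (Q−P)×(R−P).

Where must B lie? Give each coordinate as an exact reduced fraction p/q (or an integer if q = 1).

1. B_x = -11  [BC · AD = -110 ∩ 2·signedArea(BDC) = 60]
2. B_y = 1  [BC · AD = -110 ∩ 2·signedArea(BDC) = 60]
   → B = (-11, 1)

B = (-11, 1)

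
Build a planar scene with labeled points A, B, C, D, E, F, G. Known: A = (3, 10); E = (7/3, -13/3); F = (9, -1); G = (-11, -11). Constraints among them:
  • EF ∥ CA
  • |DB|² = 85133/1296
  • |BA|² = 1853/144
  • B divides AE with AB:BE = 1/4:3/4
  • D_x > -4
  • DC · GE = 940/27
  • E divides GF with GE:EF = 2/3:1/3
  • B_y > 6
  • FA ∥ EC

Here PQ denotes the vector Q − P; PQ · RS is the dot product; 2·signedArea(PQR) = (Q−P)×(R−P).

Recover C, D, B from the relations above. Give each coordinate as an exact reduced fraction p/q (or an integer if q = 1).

B = (17/6, 77/12)
C = (-11/3, 20/3)
D = (-35/9, 17/9)

1. C_x = -11/3  [EF ∥ CA ∩ FA ∥ EC]
2. C_y = 20/3  [EF ∥ CA ∩ FA ∥ EC]
   → C = (-11/3, 20/3)
3. B_x = 17/6  [B divides AE with AB:BE = 1/4:3/4]
4. B_y = 77/12  [B divides AE with AB:BE = 1/4:3/4]
   → B = (17/6, 77/12)
5. D_x = -35/9  [line -40/3·x + -20/3·y + -1060/27 = 0 ∩ |DB|² = 85133/1296]
6. D_y = 17/9  [line -40/3·x + -20/3·y + -1060/27 = 0 ∩ |DB|² = 85133/1296]
   → D = (-35/9, 17/9)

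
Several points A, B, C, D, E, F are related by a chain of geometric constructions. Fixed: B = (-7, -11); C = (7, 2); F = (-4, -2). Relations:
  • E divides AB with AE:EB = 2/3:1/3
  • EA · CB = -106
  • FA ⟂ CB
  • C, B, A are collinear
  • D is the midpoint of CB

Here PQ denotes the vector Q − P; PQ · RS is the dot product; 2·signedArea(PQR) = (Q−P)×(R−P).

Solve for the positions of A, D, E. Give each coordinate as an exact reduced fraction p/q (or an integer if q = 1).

1. A_x = -329/365  [C, B, A are collinear ∩ FA ⟂ CB]
2. A_y = -1948/365  [C, B, A are collinear ∩ FA ⟂ CB]
   → A = (-329/365, -1948/365)
3. D_x = 0  [D is the midpoint of CB]
4. D_y = -9/2  [D is the midpoint of CB]
   → D = (0, -9/2)
5. E_x = -1813/365  [E divides AB with AE:EB = 2/3:1/3]
6. E_y = -3326/365  [E divides AB with AE:EB = 2/3:1/3]
   → E = (-1813/365, -3326/365)

A = (-329/365, -1948/365)
D = (0, -9/2)
E = (-1813/365, -3326/365)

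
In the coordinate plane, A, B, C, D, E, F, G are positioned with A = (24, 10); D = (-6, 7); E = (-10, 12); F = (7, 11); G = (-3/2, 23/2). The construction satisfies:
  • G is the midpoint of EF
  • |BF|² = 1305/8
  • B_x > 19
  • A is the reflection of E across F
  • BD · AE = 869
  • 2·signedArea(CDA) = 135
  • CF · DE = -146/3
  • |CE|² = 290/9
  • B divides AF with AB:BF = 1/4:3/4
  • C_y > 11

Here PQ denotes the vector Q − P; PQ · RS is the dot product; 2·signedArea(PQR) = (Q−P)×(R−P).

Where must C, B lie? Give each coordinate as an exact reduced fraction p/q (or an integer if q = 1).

1. C_x = -13/3  [CF · DE = -146/3 ∩ 2·signedArea(CDA) = 135]
2. C_y = 35/3  [CF · DE = -146/3 ∩ 2·signedArea(CDA) = 135]
   → C = (-13/3, 35/3)
3. B_x = 79/4  [B divides AF with AB:BF = 1/4:3/4]
4. B_y = 41/4  [B divides AF with AB:BF = 1/4:3/4]
   → B = (79/4, 41/4)

B = (79/4, 41/4)
C = (-13/3, 35/3)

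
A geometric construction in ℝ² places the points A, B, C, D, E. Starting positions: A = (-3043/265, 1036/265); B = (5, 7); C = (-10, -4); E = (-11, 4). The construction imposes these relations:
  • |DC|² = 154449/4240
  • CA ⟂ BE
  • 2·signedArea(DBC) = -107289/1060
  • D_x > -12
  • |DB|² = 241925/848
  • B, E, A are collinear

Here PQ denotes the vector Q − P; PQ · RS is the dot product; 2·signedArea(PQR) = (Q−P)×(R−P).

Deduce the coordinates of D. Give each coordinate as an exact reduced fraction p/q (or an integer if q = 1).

1. D_x = -11779/1060  [line 11·x + -15·y + 160289/1060 = 0 ∩ |DC|² = 154449/4240]
2. D_y = 512/265  [line 11·x + -15·y + 160289/1060 = 0 ∩ |DC|² = 154449/4240]
   → D = (-11779/1060, 512/265)

D = (-11779/1060, 512/265)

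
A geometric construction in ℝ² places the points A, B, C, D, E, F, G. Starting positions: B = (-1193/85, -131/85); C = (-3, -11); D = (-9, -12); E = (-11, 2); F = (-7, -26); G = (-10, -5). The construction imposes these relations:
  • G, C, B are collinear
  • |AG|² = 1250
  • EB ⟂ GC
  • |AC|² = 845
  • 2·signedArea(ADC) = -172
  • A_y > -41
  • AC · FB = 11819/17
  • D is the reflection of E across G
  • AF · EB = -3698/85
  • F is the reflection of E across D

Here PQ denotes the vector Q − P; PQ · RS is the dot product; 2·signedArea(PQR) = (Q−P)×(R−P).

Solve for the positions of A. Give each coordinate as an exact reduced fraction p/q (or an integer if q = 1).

A = (-5, -40)

1. A_x = -5  [2·signedArea(ADC) = -172 ∩ AC · FB = 11819/17]
2. A_y = -40  [2·signedArea(ADC) = -172 ∩ AC · FB = 11819/17]
   → A = (-5, -40)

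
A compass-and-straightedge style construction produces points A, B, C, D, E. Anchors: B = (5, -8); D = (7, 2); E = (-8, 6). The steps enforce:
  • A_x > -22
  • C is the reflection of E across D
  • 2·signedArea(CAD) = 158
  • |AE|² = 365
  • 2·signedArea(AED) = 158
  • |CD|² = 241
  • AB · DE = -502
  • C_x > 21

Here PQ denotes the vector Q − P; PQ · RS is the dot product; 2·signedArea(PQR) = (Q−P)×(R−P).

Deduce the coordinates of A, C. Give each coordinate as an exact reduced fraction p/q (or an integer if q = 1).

1. A_x = -21  [2·signedArea(AED) = 158 ∩ AB · DE = -502]
2. A_y = 20  [2·signedArea(AED) = 158 ∩ AB · DE = -502]
   → A = (-21, 20)
3. C_x = 22  [C is the reflection of E across D]
4. C_y = -2  [C is the reflection of E across D]
   → C = (22, -2)

A = (-21, 20)
C = (22, -2)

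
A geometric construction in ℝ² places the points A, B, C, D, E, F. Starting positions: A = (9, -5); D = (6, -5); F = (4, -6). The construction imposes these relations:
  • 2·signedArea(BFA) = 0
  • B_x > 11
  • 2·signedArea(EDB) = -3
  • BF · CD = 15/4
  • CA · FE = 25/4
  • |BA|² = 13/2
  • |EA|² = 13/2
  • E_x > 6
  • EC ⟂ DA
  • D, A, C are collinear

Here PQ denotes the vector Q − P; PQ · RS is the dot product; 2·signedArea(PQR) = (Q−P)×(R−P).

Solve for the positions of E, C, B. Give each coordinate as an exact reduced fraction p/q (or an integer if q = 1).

B = (23/2, -9/2)
C = (13/2, -5)
E = (13/2, -11/2)

1. C_y = -5  [D, A, C are collinear]
2. B_x = 23/2  [line -1·x + 5·y + 34 = 0 ∩ |BA|² = 13/2]
3. B_y = -9/2  [line -1·x + 5·y + 34 = 0 ∩ |BA|² = 13/2]
   → B = (23/2, -9/2)
4. C_x = 13/2  [D, A, C are collinear ∩ BF · CD = 15/4]
   → C = (13/2, -5)
5. C_y = -5  [D, A, C are collinear ∩ BF · CD = 15/4]
   → C = (13/2, -5)
6. E_x = 13/2  [2·signedArea(EDB) = -3 ∩ EC ⟂ DA]
7. E_y = -11/2  [2·signedArea(EDB) = -3 ∩ EC ⟂ DA]
   → E = (13/2, -11/2)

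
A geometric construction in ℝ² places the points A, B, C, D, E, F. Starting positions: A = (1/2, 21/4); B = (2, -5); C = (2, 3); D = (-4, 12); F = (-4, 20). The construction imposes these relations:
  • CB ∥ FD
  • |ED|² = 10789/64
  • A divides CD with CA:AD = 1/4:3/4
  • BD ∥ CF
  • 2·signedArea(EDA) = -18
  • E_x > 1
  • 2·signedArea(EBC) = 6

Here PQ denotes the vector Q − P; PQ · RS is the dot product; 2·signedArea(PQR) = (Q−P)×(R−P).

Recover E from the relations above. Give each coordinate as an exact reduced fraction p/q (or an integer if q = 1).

E = (5/4, 1/8)

1. E_x = 5/4  [2·signedArea(EDA) = -18 ∩ 2·signedArea(EBC) = 6]
2. E_y = 1/8  [2·signedArea(EDA) = -18 ∩ 2·signedArea(EBC) = 6]
   → E = (5/4, 1/8)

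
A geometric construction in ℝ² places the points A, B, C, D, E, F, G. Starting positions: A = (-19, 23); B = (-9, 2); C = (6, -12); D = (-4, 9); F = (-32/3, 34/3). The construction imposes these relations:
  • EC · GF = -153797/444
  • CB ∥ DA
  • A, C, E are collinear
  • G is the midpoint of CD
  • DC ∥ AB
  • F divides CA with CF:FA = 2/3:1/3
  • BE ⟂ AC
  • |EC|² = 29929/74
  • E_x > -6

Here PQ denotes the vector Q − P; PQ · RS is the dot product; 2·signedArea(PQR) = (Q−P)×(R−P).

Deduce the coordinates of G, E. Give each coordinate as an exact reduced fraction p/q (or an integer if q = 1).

1. G_x = 1  [G is the midpoint of CD]
2. G_y = -3/2  [G is the midpoint of CD]
   → G = (1, -3/2)
3. E_x = -421/74  [A, C, E are collinear ∩ BE ⟂ AC]
4. E_y = 323/74  [A, C, E are collinear ∩ BE ⟂ AC]
   → E = (-421/74, 323/74)

E = (-421/74, 323/74)
G = (1, -3/2)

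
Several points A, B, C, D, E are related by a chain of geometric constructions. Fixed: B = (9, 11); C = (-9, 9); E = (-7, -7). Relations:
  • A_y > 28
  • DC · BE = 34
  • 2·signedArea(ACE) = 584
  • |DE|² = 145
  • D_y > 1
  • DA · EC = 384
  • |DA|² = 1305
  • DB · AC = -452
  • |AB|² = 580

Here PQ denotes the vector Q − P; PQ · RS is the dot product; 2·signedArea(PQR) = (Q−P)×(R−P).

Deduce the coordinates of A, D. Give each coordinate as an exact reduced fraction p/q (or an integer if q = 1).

1. A_x = 25  [line 16·x + 2·y + -458 = 0 ∩ |AB|² = 580]
2. A_y = 29  [line 16·x + 2·y + -458 = 0 ∩ |AB|² = 580]
   → A = (25, 29)
3. D_x = 1  [DC · BE = 34 ∩ DA · EC = 384]
4. D_y = 2  [DC · BE = 34 ∩ DA · EC = 384]
   → D = (1, 2)

A = (25, 29)
D = (1, 2)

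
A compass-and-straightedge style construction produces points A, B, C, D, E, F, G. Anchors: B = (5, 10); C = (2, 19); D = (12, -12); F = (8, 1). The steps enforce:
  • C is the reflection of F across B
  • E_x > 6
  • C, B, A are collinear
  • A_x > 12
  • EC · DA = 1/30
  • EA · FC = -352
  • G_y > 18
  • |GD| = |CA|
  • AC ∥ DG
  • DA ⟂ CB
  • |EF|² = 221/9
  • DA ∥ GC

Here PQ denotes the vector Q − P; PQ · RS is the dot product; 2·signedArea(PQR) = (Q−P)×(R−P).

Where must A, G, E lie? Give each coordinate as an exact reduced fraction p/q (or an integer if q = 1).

A = (123/10, -119/10)
E = (19/3, 17/3)
G = (17/10, 189/10)

1. A_x = 123/10  [C, B, A are collinear ∩ DA ⟂ CB]
2. A_y = -119/10  [C, B, A are collinear ∩ DA ⟂ CB]
   → A = (123/10, -119/10)
3. G_x = 17/10  [DA ∥ GC ∩ AC ∥ DG]
4. G_y = 189/10  [DA ∥ GC ∩ AC ∥ DG]
   → G = (17/10, 189/10)
5. E_x = 19/3  [EA · FC = -352 ∩ EC · DA = 1/30]
6. E_y = 17/3  [EA · FC = -352 ∩ EC · DA = 1/30]
   → E = (19/3, 17/3)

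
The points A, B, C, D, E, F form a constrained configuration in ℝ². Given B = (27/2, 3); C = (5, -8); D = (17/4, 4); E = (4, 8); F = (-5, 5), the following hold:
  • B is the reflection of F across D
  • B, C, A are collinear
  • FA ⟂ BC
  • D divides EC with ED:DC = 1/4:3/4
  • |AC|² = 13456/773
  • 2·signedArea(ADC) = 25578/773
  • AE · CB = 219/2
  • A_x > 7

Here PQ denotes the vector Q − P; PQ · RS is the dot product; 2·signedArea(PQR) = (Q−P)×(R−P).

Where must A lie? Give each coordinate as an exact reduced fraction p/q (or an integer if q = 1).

1. A_x = 5837/773  [B, C, A are collinear ∩ FA ⟂ BC]
2. A_y = -3632/773  [B, C, A are collinear ∩ FA ⟂ BC]
   → A = (5837/773, -3632/773)

A = (5837/773, -3632/773)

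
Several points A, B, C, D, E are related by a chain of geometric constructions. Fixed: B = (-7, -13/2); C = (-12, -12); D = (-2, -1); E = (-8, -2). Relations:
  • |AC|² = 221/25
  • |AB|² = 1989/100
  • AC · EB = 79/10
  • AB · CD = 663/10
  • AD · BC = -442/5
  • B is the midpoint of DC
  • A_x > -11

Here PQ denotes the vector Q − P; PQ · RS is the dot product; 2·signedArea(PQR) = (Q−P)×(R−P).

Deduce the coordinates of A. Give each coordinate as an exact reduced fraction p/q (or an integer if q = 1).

1. A_x = -10  [AB · CD = 663/10 ∩ AC · EB = 79/10]
2. A_y = -49/5  [AB · CD = 663/10 ∩ AC · EB = 79/10]
   → A = (-10, -49/5)

A = (-10, -49/5)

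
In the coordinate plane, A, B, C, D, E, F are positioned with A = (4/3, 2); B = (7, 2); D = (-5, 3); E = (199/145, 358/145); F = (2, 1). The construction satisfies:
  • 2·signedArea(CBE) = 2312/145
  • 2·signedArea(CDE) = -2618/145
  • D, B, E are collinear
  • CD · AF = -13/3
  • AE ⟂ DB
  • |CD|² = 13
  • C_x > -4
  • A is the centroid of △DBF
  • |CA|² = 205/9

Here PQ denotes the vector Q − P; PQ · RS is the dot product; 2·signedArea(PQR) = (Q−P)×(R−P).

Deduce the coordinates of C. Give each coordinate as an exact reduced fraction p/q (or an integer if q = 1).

C = (-3, 0)

1. C_x = -3  [2·signedArea(CDE) = -2618/145 ∩ CD · AF = -13/3]
2. C_y = 0  [2·signedArea(CDE) = -2618/145 ∩ CD · AF = -13/3]
   → C = (-3, 0)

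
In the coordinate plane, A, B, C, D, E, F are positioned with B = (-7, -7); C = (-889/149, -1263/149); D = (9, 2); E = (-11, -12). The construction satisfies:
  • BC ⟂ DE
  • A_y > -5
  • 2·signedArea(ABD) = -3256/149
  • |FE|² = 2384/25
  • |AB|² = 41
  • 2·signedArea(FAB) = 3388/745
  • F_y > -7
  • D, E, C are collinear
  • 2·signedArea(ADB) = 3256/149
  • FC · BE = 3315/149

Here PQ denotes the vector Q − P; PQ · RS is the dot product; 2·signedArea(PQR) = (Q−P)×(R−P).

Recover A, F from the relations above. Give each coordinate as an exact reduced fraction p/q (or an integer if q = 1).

A = (-139/149, -738/149)
F = (-3, -32/5)

1. A_x = -139/149  [line 9·x + -16·y + -10557/149 = 0 ∩ |AB|² = 41]
2. A_y = -738/149  [line 9·x + -16·y + -10557/149 = 0 ∩ |AB|² = 41]
   → A = (-139/149, -738/149)
3. F_x = -3  [FC · BE = 3315/149 ∩ 2·signedArea(FAB) = 3388/745]
4. F_y = -32/5  [FC · BE = 3315/149 ∩ 2·signedArea(FAB) = 3388/745]
   → F = (-3, -32/5)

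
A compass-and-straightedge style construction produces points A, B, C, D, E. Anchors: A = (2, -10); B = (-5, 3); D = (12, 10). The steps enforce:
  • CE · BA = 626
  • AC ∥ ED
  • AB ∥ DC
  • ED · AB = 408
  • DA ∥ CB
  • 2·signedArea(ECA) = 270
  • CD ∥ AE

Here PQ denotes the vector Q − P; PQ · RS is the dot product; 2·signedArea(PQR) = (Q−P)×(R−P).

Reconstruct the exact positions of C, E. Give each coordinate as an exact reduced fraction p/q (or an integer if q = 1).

1. C_x = 5  [DA ∥ CB ∩ AB ∥ DC]
2. C_y = 23  [DA ∥ CB ∩ AB ∥ DC]
   → C = (5, 23)
3. E_x = 9  [AC ∥ ED ∩ CD ∥ AE]
4. E_y = -23  [AC ∥ ED ∩ CD ∥ AE]
   → E = (9, -23)

C = (5, 23)
E = (9, -23)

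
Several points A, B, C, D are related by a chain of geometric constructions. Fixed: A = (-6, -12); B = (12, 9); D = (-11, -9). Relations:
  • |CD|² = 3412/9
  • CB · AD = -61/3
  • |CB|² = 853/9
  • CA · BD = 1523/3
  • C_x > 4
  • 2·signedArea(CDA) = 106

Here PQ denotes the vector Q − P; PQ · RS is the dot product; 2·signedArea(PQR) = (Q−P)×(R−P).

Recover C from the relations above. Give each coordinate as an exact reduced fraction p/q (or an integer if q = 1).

C = (13/3, 3)

1. C_x = 13/3  [2·signedArea(CDA) = 106 ∩ CA · BD = 1523/3]
2. C_y = 3  [2·signedArea(CDA) = 106 ∩ CA · BD = 1523/3]
   → C = (13/3, 3)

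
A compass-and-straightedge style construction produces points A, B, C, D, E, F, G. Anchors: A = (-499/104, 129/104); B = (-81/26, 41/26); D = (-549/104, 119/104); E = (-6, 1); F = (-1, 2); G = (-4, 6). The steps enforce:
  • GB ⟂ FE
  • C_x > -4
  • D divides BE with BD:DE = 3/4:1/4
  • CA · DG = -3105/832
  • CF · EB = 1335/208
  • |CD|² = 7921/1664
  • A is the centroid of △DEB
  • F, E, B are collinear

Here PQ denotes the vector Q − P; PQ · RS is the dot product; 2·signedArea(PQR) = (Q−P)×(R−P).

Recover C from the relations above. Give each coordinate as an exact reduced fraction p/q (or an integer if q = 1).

C = (-653/208, 327/208)

1. C_x = -653/208  [CF · EB = 1335/208 ∩ CA · DG = -3105/832]
2. C_y = 327/208  [CF · EB = 1335/208 ∩ CA · DG = -3105/832]
   → C = (-653/208, 327/208)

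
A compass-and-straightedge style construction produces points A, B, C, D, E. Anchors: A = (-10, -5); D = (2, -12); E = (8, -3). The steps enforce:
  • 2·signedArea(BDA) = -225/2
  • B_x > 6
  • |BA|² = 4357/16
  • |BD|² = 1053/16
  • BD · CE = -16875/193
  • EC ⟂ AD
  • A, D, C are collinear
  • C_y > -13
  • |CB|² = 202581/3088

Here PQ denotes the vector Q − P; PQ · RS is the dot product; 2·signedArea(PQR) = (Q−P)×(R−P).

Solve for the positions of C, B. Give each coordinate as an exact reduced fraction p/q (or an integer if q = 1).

B = (13/2, -21/4)
C = (494/193, -2379/193)

1. C_x = 494/193  [A, D, C are collinear ∩ EC ⟂ AD]
2. C_y = -2379/193  [A, D, C are collinear ∩ EC ⟂ AD]
   → C = (494/193, -2379/193)
3. B_x = 13/2  [line -7·x + -12·y + -35/2 = 0 ∩ |BA|² = 4357/16]
4. B_y = -21/4  [line -7·x + -12·y + -35/2 = 0 ∩ |BA|² = 4357/16]
   → B = (13/2, -21/4)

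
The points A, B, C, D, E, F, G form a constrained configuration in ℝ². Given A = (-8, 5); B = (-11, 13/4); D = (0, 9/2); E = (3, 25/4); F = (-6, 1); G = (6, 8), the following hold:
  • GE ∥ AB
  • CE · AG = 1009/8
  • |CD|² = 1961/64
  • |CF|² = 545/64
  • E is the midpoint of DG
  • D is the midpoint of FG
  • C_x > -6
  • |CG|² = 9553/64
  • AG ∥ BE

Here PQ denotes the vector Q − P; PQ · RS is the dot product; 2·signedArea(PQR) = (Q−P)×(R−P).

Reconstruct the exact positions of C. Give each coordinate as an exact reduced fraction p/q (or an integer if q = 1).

C = (-11/2, 31/8)

1. C_x = -11/2  [line -14·x + -3·y + -523/8 = 0 ∩ |CG|² = 9553/64]
2. C_y = 31/8  [line -14·x + -3·y + -523/8 = 0 ∩ |CG|² = 9553/64]
   → C = (-11/2, 31/8)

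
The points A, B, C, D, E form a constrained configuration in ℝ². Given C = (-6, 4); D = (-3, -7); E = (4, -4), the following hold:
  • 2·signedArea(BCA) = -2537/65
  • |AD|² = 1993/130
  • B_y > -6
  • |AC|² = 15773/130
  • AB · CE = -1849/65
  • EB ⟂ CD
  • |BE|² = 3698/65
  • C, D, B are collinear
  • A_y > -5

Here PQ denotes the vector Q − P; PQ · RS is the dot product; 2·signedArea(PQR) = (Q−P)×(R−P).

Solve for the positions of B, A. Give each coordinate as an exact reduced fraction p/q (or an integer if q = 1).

1. B_x = -213/65  [C, D, B are collinear ∩ EB ⟂ CD]
2. B_y = -389/65  [C, D, B are collinear ∩ EB ⟂ CD]
   → B = (-213/65, -389/65)
3. A_x = 47/130  [AB · CE = -1849/65 ∩ 2·signedArea(BCA) = -2537/65]
4. A_y = -649/130  [AB · CE = -1849/65 ∩ 2·signedArea(BCA) = -2537/65]
   → A = (47/130, -649/130)

A = (47/130, -649/130)
B = (-213/65, -389/65)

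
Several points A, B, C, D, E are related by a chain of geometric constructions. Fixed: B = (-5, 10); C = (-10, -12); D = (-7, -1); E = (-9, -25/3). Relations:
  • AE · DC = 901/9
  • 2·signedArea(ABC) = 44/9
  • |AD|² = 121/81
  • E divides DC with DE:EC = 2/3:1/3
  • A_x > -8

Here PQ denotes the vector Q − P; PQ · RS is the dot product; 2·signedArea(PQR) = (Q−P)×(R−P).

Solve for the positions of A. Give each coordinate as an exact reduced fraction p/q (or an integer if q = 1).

1. A_x = -7  [AE · DC = 901/9 ∩ 2·signedArea(ABC) = 44/9]
2. A_y = 2/9  [AE · DC = 901/9 ∩ 2·signedArea(ABC) = 44/9]
   → A = (-7, 2/9)

A = (-7, 2/9)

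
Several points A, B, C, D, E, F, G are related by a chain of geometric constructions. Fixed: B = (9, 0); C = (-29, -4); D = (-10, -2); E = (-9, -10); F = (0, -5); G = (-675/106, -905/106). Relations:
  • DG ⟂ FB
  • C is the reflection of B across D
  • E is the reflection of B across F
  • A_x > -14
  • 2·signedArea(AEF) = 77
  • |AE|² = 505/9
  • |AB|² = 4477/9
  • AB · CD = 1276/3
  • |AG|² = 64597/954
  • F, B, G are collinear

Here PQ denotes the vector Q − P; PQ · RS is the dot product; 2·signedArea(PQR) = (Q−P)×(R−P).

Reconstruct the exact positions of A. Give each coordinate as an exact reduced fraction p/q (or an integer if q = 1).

A = (-13, -11/3)

1. A_x = -13  [2·signedArea(AEF) = 77 ∩ AB · CD = 1276/3]
2. A_y = -11/3  [2·signedArea(AEF) = 77 ∩ AB · CD = 1276/3]
   → A = (-13, -11/3)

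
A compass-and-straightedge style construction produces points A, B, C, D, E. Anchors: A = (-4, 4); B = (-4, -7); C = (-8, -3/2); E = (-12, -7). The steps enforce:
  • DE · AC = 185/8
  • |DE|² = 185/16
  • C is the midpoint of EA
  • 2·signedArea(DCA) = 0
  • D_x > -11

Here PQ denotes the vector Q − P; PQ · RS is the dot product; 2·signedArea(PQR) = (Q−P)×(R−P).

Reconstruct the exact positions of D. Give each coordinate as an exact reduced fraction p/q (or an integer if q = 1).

D = (-10, -17/4)

1. D_x = -10  [2·signedArea(DCA) = 0 ∩ DE · AC = 185/8]
2. D_y = -17/4  [2·signedArea(DCA) = 0 ∩ DE · AC = 185/8]
   → D = (-10, -17/4)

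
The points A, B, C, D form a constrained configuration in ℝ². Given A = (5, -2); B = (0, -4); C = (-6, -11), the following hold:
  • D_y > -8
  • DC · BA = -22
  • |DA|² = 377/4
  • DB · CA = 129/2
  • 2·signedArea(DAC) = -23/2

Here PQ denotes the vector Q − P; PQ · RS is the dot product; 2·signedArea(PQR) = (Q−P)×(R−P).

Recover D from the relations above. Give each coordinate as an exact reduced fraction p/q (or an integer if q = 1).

1. D_x = -3  [DB · CA = 129/2 ∩ DC · BA = -22]
2. D_y = -15/2  [DB · CA = 129/2 ∩ DC · BA = -22]
   → D = (-3, -15/2)

D = (-3, -15/2)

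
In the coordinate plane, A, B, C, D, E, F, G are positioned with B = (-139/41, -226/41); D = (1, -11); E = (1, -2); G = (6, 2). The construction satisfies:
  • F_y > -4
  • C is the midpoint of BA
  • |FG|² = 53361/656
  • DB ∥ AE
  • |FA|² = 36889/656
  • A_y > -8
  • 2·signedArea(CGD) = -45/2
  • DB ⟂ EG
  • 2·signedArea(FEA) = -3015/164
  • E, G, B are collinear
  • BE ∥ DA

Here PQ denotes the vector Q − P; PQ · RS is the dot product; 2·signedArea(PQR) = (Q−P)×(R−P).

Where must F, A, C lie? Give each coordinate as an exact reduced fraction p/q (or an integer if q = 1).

A = (221/41, -307/41)
C = (1, -13/2)
F = (-171/164, -149/41)

1. A_x = 221/41  [DB ∥ AE ∩ BE ∥ DA]
2. A_y = -307/41  [DB ∥ AE ∩ BE ∥ DA]
   → A = (221/41, -307/41)
3. C_x = 1  [C is the midpoint of BA]
4. C_y = -13/2  [C is the midpoint of BA]
   → C = (1, -13/2)
5. F_x = -171/164  [line 225/41·x + 180/41·y + 3555/164 = 0 ∩ |FA|² = 36889/656]
6. F_y = -149/41  [line 225/41·x + 180/41·y + 3555/164 = 0 ∩ |FA|² = 36889/656]
   → F = (-171/164, -149/41)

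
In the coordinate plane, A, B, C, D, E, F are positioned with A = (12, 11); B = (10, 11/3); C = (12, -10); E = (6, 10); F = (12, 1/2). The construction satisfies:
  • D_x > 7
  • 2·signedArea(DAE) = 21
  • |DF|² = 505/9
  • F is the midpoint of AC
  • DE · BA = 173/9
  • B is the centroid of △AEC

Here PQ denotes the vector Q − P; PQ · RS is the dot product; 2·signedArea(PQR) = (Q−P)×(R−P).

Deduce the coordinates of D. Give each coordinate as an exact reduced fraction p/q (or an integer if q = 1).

1. D_x = 8  [2·signedArea(DAE) = 21 ∩ DE · BA = 173/9]
2. D_y = 41/6  [2·signedArea(DAE) = 21 ∩ DE · BA = 173/9]
   → D = (8, 41/6)

D = (8, 41/6)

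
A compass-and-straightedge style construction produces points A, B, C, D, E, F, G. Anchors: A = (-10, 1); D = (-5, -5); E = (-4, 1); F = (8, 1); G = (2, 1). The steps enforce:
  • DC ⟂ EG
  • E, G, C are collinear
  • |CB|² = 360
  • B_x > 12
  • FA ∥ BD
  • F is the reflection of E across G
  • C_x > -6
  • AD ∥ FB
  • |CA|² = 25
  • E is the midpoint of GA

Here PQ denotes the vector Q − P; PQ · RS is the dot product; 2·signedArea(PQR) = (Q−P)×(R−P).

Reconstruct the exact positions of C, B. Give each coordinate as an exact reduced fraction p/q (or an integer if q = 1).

B = (13, -5)
C = (-5, 1)

1. C_x = -5  [E, G, C are collinear ∩ DC ⟂ EG]
2. C_y = 1  [E, G, C are collinear ∩ DC ⟂ EG]
   → C = (-5, 1)
3. B_x = 13  [FA ∥ BD ∩ AD ∥ FB]
4. B_y = -5  [FA ∥ BD ∩ AD ∥ FB]
   → B = (13, -5)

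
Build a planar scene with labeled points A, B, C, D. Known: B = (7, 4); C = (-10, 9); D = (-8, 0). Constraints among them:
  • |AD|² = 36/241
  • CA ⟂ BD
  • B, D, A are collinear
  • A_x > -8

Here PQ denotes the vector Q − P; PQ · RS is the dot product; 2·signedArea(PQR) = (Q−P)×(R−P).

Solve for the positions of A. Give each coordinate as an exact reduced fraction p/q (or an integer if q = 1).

1. A_x = -1838/241  [B, D, A are collinear ∩ CA ⟂ BD]
2. A_y = 24/241  [B, D, A are collinear ∩ CA ⟂ BD]
   → A = (-1838/241, 24/241)

A = (-1838/241, 24/241)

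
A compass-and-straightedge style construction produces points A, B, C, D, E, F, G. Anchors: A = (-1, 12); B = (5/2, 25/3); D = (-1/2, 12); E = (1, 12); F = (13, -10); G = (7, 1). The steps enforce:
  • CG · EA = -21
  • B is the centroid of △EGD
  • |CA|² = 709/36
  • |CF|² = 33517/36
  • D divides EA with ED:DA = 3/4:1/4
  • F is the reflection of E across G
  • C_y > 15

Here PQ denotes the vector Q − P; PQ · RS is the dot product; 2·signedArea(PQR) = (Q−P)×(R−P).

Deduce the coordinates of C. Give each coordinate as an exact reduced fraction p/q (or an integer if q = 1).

C = (-7/2, 47/3)

1. C_x = -7/2  [CG · EA = -21]
2. C_y = 47/3  [|CF|² = 33517/36]
   → C = (-7/2, 47/3)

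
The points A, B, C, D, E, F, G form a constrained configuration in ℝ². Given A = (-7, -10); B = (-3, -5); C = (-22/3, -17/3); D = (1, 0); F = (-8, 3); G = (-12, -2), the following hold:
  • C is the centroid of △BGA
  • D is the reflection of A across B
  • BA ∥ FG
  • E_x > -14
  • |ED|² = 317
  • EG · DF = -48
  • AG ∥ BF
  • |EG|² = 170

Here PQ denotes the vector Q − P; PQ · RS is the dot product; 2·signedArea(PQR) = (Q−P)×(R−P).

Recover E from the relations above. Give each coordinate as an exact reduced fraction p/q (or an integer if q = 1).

E = (-13, 11)

1. E_x = -13  [line 9·x + -3·y + 150 = 0 ∩ |EG|² = 170]
2. E_y = 11  [line 9·x + -3·y + 150 = 0 ∩ |EG|² = 170]
   → E = (-13, 11)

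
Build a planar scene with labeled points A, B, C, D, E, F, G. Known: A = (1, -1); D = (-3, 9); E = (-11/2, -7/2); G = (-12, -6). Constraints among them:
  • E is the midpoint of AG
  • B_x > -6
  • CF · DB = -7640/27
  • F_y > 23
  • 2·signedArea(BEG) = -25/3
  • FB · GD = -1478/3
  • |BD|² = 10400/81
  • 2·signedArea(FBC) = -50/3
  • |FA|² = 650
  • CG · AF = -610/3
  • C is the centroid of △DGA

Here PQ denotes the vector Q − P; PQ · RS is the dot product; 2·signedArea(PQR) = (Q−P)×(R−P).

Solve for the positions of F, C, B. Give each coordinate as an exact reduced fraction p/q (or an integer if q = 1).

1. C_x = -14/3  [C is the centroid of △DGA]
2. C_y = 2/3  [C is the centroid of △DGA]
   → C = (-14/3, 2/3)
3. F_x = 6  [line -22/3·x + -20/3·y + 204 = 0 ∩ |FA|² = 650]
4. F_y = 24  [line -22/3·x + -20/3·y + 204 = 0 ∩ |FA|² = 650]
   → F = (6, 24)
5. B_x = -47/9  [2·signedArea(FBC) = -50/3 ∩ 2·signedArea(BEG) = -25/3]
6. B_y = -19/9  [2·signedArea(FBC) = -50/3 ∩ 2·signedArea(BEG) = -25/3]
   → B = (-47/9, -19/9)

B = (-47/9, -19/9)
C = (-14/3, 2/3)
F = (6, 24)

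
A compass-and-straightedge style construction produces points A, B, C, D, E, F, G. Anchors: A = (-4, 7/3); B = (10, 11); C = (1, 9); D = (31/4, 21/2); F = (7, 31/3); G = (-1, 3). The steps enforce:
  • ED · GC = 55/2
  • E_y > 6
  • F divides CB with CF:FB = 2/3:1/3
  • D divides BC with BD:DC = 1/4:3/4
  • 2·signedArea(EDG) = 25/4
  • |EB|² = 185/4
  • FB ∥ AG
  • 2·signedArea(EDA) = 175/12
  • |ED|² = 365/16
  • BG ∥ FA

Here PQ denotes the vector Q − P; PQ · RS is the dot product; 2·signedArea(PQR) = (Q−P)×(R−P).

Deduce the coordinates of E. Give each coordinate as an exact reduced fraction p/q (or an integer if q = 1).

1. E_x = 9/2  [2·signedArea(EDA) = 175/12 ∩ 2·signedArea(EDG) = 25/4]
2. E_y = 7  [2·signedArea(EDA) = 175/12 ∩ 2·signedArea(EDG) = 25/4]
   → E = (9/2, 7)

E = (9/2, 7)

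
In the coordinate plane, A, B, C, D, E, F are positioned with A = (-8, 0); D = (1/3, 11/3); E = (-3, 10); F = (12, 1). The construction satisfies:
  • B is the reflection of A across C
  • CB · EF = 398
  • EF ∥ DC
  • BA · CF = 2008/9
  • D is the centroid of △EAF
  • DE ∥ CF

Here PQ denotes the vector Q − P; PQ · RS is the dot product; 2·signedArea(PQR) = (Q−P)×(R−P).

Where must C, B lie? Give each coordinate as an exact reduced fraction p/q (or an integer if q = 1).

1. C_x = 46/3  [DE ∥ CF ∩ EF ∥ DC]
2. C_y = -16/3  [DE ∥ CF ∩ EF ∥ DC]
   → C = (46/3, -16/3)
3. B_x = 116/3  [B is the reflection of A across C]
4. B_y = -32/3  [B is the reflection of A across C]
   → B = (116/3, -32/3)

B = (116/3, -32/3)
C = (46/3, -16/3)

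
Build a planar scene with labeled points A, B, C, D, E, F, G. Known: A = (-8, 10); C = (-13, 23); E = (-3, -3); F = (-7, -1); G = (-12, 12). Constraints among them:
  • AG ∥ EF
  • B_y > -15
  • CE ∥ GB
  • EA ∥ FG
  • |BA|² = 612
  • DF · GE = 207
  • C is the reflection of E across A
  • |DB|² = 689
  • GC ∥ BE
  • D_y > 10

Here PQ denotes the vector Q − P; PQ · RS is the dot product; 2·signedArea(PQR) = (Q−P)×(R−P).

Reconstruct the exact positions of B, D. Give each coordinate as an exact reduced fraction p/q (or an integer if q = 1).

1. B_x = -2  [GC ∥ BE ∩ CE ∥ GB]
2. B_y = -14  [GC ∥ BE ∩ CE ∥ GB]
   → B = (-2, -14)
3. D_x = -10  [line -9·x + 15·y + -255 = 0 ∩ |DB|² = 689]
4. D_y = 11  [line -9·x + 15·y + -255 = 0 ∩ |DB|² = 689]
   → D = (-10, 11)

B = (-2, -14)
D = (-10, 11)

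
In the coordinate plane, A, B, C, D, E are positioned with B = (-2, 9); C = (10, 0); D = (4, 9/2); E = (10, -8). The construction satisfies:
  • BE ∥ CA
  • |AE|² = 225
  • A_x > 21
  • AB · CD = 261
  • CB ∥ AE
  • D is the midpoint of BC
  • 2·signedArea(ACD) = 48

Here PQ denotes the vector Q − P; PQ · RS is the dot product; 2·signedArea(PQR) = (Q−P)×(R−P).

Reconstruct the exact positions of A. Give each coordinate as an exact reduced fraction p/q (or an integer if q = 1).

1. A_x = 22  [CB ∥ AE ∩ BE ∥ CA]
2. A_y = -17  [CB ∥ AE ∩ BE ∥ CA]
   → A = (22, -17)

A = (22, -17)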